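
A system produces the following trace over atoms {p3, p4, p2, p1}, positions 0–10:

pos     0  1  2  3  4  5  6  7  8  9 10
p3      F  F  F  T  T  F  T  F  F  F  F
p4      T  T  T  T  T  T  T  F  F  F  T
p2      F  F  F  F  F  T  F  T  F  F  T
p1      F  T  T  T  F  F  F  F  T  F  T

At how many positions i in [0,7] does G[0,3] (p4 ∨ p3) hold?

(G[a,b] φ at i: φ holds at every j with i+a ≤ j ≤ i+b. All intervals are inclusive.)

4

Evaluate at each i in [0,7]:
  i=0: ✓ (all of [0,3])
  i=1: ✓ (all of [1,4])
  i=2: ✓ (all of [2,5])
  i=3: ✓ (all of [3,6])
  i=4: ✗ (fails at j=7)
  i=5: ✗ (fails at j=7)
  i=6: ✗ (fails at j=7)
  i=7: ✗ (fails at j=7)
Positions where it holds: {0, 1, 2, 3} → 4.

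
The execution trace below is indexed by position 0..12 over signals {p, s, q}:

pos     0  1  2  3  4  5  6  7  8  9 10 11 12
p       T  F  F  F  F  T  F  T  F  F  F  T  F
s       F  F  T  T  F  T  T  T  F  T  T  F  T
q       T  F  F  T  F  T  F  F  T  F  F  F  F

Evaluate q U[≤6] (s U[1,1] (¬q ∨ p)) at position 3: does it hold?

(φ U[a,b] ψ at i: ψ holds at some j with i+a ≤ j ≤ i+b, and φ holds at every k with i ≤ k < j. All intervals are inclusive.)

Need some j in [3,9] with (s U[1,1] (¬q ∨ p)), and q at every k in [3,j-1].
  j=3: (s U[1,1] (¬q ∨ p)) holds; no prefix to check → satisfied.

Holds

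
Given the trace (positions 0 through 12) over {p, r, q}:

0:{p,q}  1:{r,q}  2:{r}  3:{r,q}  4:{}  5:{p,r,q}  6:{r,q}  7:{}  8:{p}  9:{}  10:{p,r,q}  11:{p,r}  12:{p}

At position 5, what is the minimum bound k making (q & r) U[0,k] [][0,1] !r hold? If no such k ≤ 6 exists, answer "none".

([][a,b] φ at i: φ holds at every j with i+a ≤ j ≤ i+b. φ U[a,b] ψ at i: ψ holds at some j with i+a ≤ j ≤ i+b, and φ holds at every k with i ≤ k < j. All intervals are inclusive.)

2

Need earliest j ≥ 5 with [][0,1] !r, and (q & r) at every k in [5,j-1].
  j=5: rhs fails.
  j=6: rhs fails.
  j=7: rhs holds; lhs holds on [5,6]. k = 2.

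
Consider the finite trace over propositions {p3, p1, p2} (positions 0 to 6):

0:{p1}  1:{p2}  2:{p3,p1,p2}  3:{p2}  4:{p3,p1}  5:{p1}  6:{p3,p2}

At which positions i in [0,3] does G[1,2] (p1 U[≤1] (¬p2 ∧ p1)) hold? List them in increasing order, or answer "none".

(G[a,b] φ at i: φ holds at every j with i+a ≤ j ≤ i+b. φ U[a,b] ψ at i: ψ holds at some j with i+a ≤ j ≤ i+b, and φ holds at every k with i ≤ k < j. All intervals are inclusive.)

3

Evaluate at each i in [0,3]:
  i=0: ✗ (fails at j=1)
  i=1: ✗ (fails at j=2)
  i=2: ✗ (fails at j=3)
  i=3: ✓ (all of [4,5])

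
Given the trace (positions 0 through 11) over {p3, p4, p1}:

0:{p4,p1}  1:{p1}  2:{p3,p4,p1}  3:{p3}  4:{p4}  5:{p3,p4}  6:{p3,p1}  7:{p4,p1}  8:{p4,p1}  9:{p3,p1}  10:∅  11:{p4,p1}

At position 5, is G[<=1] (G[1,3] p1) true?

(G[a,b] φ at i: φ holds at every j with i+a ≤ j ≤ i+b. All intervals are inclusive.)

Check G[1,3] p1 at every j in [5,6]:
  j=5: holds on [6,8]
  j=6: holds on [7,9]
All positions satisfy it → formula holds.

True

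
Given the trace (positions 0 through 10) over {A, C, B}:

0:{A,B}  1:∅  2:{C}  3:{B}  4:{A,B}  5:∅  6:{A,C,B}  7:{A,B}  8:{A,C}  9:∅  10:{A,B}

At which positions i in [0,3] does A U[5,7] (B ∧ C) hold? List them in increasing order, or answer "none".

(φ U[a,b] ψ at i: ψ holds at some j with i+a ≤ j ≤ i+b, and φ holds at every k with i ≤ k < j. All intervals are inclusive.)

none

Evaluate at each i in [0,3]:
  i=0: ✗ (lhs fails at k=1 before rhs at j=6)
  i=1: ✗ (lhs fails at k=1 before rhs at j=6)
  i=2: ✗ (no rhs in [7,9])
  i=3: ✗ (no rhs in [8,10])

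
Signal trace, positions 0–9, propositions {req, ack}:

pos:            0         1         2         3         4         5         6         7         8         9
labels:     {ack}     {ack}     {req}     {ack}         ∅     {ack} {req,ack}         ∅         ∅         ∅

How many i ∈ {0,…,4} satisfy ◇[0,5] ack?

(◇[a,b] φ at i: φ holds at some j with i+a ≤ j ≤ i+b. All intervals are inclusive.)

5

Evaluate at each i in [0,4]:
  i=0: ✓ (witness j=0)
  i=1: ✓ (witness j=1)
  i=2: ✓ (witness j=3)
  i=3: ✓ (witness j=3)
  i=4: ✓ (witness j=5)
Positions where it holds: {0, 1, 2, 3, 4} → 5.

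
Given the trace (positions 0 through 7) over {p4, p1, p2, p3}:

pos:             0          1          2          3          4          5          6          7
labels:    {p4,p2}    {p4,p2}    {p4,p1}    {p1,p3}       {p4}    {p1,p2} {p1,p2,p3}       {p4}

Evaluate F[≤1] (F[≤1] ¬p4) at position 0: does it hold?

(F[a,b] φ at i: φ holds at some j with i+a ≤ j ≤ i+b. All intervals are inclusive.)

No

Check F[≤1] ¬p4 at each j in [0,1]:
  j=0: fails (none in [0,1])
  j=1: fails (none in [1,2])
No position in the window satisfies it → formula fails.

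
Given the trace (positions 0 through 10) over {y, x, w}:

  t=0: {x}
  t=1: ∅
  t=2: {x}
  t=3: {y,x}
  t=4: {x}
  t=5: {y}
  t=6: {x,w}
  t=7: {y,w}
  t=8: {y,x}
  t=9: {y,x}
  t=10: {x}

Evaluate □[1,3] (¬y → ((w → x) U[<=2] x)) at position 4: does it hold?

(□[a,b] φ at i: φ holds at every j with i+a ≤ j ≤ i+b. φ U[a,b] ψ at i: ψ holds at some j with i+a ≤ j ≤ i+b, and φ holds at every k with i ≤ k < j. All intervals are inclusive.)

Check (¬y → ((w → x) U[<=2] x)) at every j in [5,7]:
  j=5: antecedent false → ✓
  j=6: antecedent true; consequent holds → ✓
  j=7: antecedent false → ✓
All positions satisfy it → formula holds.

Holds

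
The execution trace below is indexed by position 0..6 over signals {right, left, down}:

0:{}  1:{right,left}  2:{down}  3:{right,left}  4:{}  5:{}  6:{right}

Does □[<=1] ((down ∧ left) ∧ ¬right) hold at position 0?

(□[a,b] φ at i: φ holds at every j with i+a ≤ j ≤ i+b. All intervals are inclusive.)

Check ((down ∧ left) ∧ ¬right) at every j in [0,1]:
  j=0: false
  j=1: false
Fails at j=0 → formula fails.

No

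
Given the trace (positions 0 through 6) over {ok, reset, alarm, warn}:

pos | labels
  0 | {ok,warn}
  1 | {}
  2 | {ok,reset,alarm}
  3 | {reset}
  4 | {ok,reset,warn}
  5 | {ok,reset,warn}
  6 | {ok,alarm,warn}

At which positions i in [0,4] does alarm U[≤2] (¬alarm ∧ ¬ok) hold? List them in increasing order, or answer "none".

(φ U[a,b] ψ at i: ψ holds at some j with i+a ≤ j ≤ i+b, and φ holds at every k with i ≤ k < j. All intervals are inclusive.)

1, 2, 3

Evaluate at each i in [0,4]:
  i=0: ✗ (lhs fails at k=0 before rhs at j=1)
  i=1: ✓ (rhs at j=1)
  i=2: ✓ (rhs at j=3; lhs holds on [2,2])
  i=3: ✓ (rhs at j=3)
  i=4: ✗ (no rhs in [4,6])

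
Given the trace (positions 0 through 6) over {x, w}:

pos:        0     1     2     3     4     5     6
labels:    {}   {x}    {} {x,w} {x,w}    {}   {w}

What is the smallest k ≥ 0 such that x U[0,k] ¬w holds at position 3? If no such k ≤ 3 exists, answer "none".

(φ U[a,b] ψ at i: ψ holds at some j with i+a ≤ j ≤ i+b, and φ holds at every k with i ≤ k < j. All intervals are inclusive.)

Need earliest j ≥ 3 with ¬w, and x at every k in [3,j-1].
  j=3: rhs fails.
  j=4: rhs fails.
  j=5: rhs holds; lhs holds on [3,4]. k = 2.

2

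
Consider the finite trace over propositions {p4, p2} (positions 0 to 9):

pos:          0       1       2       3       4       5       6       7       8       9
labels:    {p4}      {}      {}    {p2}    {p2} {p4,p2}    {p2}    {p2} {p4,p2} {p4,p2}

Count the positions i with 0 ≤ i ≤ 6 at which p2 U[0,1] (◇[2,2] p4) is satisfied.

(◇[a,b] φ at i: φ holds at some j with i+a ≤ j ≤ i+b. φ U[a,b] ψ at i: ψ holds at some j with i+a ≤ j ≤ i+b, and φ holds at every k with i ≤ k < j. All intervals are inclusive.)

3

Evaluate at each i in [0,6]:
  i=0: ✗ (no rhs in [0,1])
  i=1: ✗ (no rhs in [1,2])
  i=2: ✗ (lhs fails at k=2 before rhs at j=3)
  i=3: ✓ (rhs at j=3)
  i=4: ✗ (no rhs in [4,5])
  i=5: ✓ (rhs at j=6; lhs holds on [5,5])
  i=6: ✓ (rhs at j=6)
Positions where it holds: {3, 5, 6} → 3.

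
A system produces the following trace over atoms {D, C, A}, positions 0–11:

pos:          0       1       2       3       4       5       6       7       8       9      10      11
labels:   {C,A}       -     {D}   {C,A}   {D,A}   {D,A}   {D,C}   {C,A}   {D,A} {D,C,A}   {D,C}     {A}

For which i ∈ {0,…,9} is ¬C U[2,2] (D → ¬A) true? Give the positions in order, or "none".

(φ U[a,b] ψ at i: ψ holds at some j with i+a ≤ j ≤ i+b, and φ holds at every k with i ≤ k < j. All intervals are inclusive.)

1, 4

Evaluate at each i in [0,9]:
  i=0: ✗ (lhs fails at k=0 before rhs at j=2)
  i=1: ✓ (rhs at j=3; lhs holds on [1,2])
  i=2: ✗ (no rhs in [4,4])
  i=3: ✗ (no rhs in [5,5])
  i=4: ✓ (rhs at j=6; lhs holds on [4,5])
  i=5: ✗ (lhs fails at k=6 before rhs at j=7)
  i=6: ✗ (no rhs in [8,8])
  i=7: ✗ (no rhs in [9,9])
  i=8: ✗ (lhs fails at k=9 before rhs at j=10)
  i=9: ✗ (lhs fails at k=9 before rhs at j=11)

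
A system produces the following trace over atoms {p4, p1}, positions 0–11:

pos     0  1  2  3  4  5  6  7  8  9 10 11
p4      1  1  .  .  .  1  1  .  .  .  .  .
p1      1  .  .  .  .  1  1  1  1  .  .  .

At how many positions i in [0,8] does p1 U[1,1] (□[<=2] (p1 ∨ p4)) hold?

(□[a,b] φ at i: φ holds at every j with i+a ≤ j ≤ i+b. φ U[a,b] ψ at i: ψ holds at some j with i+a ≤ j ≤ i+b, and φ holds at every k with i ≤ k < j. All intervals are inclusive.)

1

Evaluate at each i in [0,8]:
  i=0: ✗ (no rhs in [1,1])
  i=1: ✗ (no rhs in [2,2])
  i=2: ✗ (no rhs in [3,3])
  i=3: ✗ (no rhs in [4,4])
  i=4: ✗ (lhs fails at k=4 before rhs at j=5)
  i=5: ✓ (rhs at j=6; lhs holds on [5,5])
  i=6: ✗ (no rhs in [7,7])
  i=7: ✗ (no rhs in [8,8])
  i=8: ✗ (no rhs in [9,9])
Positions where it holds: {5} → 1.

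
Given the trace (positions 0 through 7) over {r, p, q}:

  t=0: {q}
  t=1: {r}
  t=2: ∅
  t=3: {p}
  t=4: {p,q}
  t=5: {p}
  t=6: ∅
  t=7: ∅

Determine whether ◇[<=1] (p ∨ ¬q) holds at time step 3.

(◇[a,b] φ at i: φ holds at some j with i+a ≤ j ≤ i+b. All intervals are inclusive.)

Check (p ∨ ¬q) at each j in [3,4]:
  j=3: true
  j=4: true
Found at j=3 → formula holds.

Holds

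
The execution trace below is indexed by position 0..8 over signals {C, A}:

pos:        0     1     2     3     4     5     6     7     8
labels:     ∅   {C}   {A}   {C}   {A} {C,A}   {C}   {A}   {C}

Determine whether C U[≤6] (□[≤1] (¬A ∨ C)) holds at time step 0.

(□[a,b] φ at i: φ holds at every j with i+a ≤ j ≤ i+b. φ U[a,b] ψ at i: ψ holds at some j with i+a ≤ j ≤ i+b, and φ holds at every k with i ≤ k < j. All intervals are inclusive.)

Yes

Need some j in [0,6] with □[≤1] (¬A ∨ C), and C at every k in [0,j-1].
  j=0: □[≤1] (¬A ∨ C) holds; no prefix to check → satisfied.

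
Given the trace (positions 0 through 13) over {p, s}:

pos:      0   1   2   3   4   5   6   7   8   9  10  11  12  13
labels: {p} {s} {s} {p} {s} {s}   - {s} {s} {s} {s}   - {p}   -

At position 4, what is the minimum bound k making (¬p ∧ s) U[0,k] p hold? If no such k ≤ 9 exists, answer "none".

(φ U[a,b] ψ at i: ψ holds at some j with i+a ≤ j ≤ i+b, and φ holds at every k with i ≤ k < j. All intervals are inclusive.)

none

Need earliest j ≥ 4 with p, and (¬p ∧ s) at every k in [4,j-1].
  j=4: rhs fails.
  j=5: rhs fails.
  j=6: rhs fails.
  j=7: rhs fails.
  j=8: rhs fails.
  j=9: rhs fails.
  j=10: rhs fails.
  j=11: rhs fails.
  j=12: rhs holds but lhs fails at k=6.
  j=13: rhs fails.
No witness within the range → none.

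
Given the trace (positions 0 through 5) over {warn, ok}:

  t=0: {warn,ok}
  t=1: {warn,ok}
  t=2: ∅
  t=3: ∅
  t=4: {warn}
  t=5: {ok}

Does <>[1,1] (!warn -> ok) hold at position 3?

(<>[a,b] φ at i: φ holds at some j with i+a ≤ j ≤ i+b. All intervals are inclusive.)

Check (!warn -> ok) at each j in [4,4]:
  j=4: true
Found at j=4 → formula holds.

True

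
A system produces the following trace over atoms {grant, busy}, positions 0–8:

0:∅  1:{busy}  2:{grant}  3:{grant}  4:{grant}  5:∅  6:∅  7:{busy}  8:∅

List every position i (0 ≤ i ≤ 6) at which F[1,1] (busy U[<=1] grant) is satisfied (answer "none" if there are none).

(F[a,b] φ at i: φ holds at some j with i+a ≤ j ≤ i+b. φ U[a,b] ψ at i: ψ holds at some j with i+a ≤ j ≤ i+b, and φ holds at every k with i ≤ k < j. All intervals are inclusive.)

Evaluate at each i in [0,6]:
  i=0: ✓ (witness j=1)
  i=1: ✓ (witness j=2)
  i=2: ✓ (witness j=3)
  i=3: ✓ (witness j=4)
  i=4: ✗ (none in [5,5])
  i=5: ✗ (none in [6,6])
  i=6: ✗ (none in [7,7])

0, 1, 2, 3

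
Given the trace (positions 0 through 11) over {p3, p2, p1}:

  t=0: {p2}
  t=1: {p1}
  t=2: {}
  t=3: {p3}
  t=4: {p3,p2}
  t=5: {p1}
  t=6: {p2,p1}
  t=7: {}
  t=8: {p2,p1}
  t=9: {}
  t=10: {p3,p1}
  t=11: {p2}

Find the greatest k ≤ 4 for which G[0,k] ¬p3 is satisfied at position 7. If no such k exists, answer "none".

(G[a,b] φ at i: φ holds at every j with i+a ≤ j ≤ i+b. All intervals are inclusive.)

2

¬p3 must hold from j=7 onward; find where it first fails.
  j=7: holds
  j=8: holds
  j=9: holds
  j=10: fails
Holds on [7,9], so largest k = 2.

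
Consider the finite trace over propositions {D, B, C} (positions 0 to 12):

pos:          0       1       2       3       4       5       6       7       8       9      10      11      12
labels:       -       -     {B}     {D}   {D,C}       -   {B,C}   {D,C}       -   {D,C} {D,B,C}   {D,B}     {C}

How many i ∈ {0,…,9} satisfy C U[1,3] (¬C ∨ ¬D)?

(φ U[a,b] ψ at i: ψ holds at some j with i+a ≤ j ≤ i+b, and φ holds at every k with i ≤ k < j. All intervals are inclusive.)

4

Evaluate at each i in [0,9]:
  i=0: ✗ (lhs fails at k=0 before rhs at j=1)
  i=1: ✗ (lhs fails at k=1 before rhs at j=2)
  i=2: ✗ (lhs fails at k=2 before rhs at j=3)
  i=3: ✗ (lhs fails at k=3 before rhs at j=5)
  i=4: ✓ (rhs at j=5; lhs holds on [4,4])
  i=5: ✗ (lhs fails at k=5 before rhs at j=6)
  i=6: ✓ (rhs at j=8; lhs holds on [6,7])
  i=7: ✓ (rhs at j=8; lhs holds on [7,7])
  i=8: ✗ (lhs fails at k=8 before rhs at j=11)
  i=9: ✓ (rhs at j=11; lhs holds on [9,10])
Positions where it holds: {4, 6, 7, 9} → 4.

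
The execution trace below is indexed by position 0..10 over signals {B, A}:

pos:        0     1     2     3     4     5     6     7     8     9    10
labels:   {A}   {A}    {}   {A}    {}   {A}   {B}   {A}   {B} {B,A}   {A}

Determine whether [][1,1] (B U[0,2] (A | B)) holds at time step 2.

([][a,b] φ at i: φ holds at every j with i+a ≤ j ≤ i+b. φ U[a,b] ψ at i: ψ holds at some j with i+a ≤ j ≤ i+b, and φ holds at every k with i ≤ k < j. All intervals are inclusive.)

Holds

Check (B U[0,2] (A | B)) at every j in [3,3]:
  j=3: holds
All positions satisfy it → formula holds.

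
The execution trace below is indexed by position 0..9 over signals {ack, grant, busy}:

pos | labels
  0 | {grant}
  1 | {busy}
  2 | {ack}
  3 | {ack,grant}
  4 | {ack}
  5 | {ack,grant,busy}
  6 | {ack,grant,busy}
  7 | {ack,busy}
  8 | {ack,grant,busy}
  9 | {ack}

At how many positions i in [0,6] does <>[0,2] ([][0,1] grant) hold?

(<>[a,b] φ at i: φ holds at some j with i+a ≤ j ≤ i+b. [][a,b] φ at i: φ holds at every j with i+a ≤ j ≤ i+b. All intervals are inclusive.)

Evaluate at each i in [0,6]:
  i=0: ✗ (none in [0,2])
  i=1: ✗ (none in [1,3])
  i=2: ✗ (none in [2,4])
  i=3: ✓ (witness j=5)
  i=4: ✓ (witness j=5)
  i=5: ✓ (witness j=5)
  i=6: ✗ (none in [6,8])
Positions where it holds: {3, 4, 5} → 3.

3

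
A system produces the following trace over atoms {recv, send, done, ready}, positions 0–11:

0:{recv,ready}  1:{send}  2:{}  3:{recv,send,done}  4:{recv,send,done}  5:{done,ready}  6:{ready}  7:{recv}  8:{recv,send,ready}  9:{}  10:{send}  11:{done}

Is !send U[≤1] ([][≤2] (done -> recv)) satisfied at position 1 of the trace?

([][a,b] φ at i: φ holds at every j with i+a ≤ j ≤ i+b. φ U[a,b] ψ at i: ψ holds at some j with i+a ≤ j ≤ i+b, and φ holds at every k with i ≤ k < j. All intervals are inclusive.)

Need some j in [1,2] with [][≤2] (done -> recv), and !send at every k in [1,j-1].
  j=1: [][≤2] (done -> recv) holds; no prefix to check → satisfied.

Yes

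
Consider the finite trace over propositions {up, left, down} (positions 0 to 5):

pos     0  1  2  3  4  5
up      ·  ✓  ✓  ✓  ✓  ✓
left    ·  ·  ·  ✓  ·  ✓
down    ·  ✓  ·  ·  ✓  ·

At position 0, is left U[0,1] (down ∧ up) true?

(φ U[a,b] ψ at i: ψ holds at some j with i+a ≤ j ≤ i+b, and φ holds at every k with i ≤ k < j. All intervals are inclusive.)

Need some j in [0,1] with (down ∧ up), and left at every k in [0,j-1].
  j=0: (down ∧ up) false.
  j=1: (down ∧ up) holds, but left fails at k=0 → not this j.
No j in the window works → until fails.

Does not hold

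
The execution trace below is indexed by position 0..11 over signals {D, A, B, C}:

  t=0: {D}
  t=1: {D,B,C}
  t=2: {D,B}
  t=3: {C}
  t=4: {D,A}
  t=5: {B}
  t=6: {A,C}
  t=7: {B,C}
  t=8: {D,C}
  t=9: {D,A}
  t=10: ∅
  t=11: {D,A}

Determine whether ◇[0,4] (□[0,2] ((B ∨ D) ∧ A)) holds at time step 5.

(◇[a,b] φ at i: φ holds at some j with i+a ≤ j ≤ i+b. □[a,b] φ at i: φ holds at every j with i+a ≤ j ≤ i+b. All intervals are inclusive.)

Check □[0,2] ((B ∨ D) ∧ A) at each j in [5,9]:
  j=5: fails at 5
  j=6: fails at 6
  j=7: fails at 7
  j=8: fails at 8
  j=9: fails at 10
No position in the window satisfies it → formula fails.

Does not hold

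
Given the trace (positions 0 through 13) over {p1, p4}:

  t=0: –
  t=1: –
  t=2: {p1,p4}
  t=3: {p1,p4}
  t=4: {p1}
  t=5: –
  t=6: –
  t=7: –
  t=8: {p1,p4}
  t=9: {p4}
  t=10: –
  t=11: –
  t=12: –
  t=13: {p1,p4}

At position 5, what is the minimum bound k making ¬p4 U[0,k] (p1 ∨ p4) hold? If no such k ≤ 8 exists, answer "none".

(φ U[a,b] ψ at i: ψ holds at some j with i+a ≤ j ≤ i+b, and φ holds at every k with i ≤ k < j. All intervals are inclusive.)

3

Need earliest j ≥ 5 with (p1 ∨ p4), and ¬p4 at every k in [5,j-1].
  j=5: rhs fails.
  j=6: rhs fails.
  j=7: rhs fails.
  j=8: rhs holds; lhs holds on [5,7]. k = 3.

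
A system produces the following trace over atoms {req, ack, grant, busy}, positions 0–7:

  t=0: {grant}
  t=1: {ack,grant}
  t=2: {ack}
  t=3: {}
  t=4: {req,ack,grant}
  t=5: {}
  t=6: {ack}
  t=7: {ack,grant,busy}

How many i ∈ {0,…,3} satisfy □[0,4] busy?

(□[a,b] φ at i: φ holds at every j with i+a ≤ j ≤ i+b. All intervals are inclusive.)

0

Evaluate at each i in [0,3]:
  i=0: ✗ (fails at j=0)
  i=1: ✗ (fails at j=1)
  i=2: ✗ (fails at j=2)
  i=3: ✗ (fails at j=3)
Positions where it holds: {} → 0.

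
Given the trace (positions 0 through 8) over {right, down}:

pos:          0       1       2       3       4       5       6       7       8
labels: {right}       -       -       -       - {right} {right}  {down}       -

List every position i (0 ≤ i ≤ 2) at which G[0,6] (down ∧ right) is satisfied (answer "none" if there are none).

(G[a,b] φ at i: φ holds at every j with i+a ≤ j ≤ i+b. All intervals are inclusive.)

Evaluate at each i in [0,2]:
  i=0: ✗ (fails at j=0)
  i=1: ✗ (fails at j=1)
  i=2: ✗ (fails at j=2)

none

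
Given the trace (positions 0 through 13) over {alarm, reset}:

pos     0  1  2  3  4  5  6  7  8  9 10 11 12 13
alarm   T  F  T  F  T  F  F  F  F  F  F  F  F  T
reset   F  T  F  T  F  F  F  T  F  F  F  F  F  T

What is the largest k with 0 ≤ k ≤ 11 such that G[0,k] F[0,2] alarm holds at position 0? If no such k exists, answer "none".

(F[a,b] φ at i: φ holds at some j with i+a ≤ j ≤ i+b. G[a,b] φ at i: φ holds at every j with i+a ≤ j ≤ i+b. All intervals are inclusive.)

4

F[0,2] alarm must hold from j=0 onward; find where it first fails.
  j=0: holds
  j=1: holds
  j=2: holds
  j=3: holds
  j=4: holds
  j=5: fails
Holds on [0,4], so largest k = 4.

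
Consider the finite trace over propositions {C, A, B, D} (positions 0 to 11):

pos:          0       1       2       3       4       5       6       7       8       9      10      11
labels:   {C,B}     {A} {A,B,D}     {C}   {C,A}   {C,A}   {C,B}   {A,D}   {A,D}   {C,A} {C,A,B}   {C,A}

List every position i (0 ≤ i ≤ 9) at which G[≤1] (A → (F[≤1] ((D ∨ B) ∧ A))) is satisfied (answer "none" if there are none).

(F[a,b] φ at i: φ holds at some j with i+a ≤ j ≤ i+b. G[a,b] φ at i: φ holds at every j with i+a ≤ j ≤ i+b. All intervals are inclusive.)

Evaluate at each i in [0,9]:
  i=0: ✓ (all of [0,1])
  i=1: ✓ (all of [1,2])
  i=2: ✓ (all of [2,3])
  i=3: ✗ (fails at j=4)
  i=4: ✗ (fails at j=4)
  i=5: ✗ (fails at j=5)
  i=6: ✓ (all of [6,7])
  i=7: ✓ (all of [7,8])
  i=8: ✓ (all of [8,9])
  i=9: ✓ (all of [9,10])

0, 1, 2, 6, 7, 8, 9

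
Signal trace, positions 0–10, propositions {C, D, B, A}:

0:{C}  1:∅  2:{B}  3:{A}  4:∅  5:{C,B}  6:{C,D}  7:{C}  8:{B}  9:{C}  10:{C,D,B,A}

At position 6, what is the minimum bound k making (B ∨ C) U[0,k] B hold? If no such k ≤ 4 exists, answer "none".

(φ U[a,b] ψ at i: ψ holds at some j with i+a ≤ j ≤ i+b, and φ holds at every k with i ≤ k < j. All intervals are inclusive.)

Need earliest j ≥ 6 with B, and (B ∨ C) at every k in [6,j-1].
  j=6: rhs fails.
  j=7: rhs fails.
  j=8: rhs holds; lhs holds on [6,7]. k = 2.

2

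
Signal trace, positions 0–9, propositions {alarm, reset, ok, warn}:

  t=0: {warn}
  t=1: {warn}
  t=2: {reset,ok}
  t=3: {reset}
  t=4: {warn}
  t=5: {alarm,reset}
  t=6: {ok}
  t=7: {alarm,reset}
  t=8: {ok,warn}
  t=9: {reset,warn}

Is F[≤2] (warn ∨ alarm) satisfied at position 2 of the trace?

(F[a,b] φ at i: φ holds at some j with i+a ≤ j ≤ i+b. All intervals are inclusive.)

Check (warn ∨ alarm) at each j in [2,4]:
  j=2: false
  j=3: false
  j=4: true
Found at j=4 → formula holds.

Holds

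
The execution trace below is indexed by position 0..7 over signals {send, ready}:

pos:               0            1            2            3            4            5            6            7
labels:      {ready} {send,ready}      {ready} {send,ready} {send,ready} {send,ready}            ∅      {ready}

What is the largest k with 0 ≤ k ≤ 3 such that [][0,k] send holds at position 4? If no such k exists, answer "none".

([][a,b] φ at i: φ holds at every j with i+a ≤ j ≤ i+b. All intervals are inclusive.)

1

send must hold from j=4 onward; find where it first fails.
  j=4: holds
  j=5: holds
  j=6: fails
Holds on [4,5], so largest k = 1.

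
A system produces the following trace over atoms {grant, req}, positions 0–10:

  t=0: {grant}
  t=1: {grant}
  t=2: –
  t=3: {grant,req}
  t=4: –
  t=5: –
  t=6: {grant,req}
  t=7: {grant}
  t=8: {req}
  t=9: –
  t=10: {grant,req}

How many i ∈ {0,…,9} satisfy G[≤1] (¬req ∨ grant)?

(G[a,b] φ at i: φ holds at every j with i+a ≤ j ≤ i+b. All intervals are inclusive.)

8

Evaluate at each i in [0,9]:
  i=0: ✓ (all of [0,1])
  i=1: ✓ (all of [1,2])
  i=2: ✓ (all of [2,3])
  i=3: ✓ (all of [3,4])
  i=4: ✓ (all of [4,5])
  i=5: ✓ (all of [5,6])
  i=6: ✓ (all of [6,7])
  i=7: ✗ (fails at j=8)
  i=8: ✗ (fails at j=8)
  i=9: ✓ (all of [9,10])
Positions where it holds: {0, 1, 2, 3, 4, 5, 6, 9} → 8.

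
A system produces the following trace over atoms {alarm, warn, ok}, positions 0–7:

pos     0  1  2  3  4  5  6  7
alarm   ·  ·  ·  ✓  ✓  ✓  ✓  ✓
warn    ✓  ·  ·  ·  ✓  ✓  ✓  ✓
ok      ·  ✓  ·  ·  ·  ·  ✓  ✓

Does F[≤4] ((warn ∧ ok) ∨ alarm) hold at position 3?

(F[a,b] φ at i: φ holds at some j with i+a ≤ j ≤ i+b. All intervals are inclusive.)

Check ((warn ∧ ok) ∨ alarm) at each j in [3,7]:
  j=3: true
  j=4: true
  j=5: true
  j=6: true
  j=7: true
Found at j=3 → formula holds.

Holds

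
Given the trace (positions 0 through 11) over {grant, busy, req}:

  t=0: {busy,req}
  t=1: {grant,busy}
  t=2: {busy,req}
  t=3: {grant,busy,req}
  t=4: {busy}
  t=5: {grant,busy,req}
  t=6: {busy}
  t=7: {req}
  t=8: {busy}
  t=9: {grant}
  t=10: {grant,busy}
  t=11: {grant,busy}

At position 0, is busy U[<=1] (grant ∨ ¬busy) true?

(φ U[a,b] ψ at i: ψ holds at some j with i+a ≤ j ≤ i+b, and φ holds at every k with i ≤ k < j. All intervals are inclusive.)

Yes

Need some j in [0,1] with (grant ∨ ¬busy), and busy at every k in [0,j-1].
  j=0: (grant ∨ ¬busy) false.
  j=1: (grant ∨ ¬busy) holds; busy holds at every k in [0,0] → satisfied.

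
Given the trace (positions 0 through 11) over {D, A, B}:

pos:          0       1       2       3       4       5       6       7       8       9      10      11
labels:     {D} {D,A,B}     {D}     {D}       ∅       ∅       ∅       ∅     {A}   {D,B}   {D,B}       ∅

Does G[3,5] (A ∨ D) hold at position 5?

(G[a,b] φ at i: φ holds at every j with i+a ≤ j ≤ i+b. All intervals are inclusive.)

Holds

Check (A ∨ D) at every j in [8,10]:
  j=8: true
  j=9: true
  j=10: true
All positions satisfy it → formula holds.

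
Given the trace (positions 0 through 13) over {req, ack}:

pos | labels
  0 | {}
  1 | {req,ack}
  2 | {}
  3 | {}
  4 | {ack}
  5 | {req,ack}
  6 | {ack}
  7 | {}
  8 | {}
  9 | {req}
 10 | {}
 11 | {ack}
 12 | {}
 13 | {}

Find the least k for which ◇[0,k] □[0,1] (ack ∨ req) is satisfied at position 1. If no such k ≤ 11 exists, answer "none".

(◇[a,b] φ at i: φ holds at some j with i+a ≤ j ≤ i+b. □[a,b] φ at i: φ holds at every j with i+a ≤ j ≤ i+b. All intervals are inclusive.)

Scan j = 1,2,… for □[0,1] (ack ∨ req):
  j=1: fails
  j=2: fails
  j=3: fails
  j=4: holds
First hit at j=4, so smallest k = 4-1 = 3.

3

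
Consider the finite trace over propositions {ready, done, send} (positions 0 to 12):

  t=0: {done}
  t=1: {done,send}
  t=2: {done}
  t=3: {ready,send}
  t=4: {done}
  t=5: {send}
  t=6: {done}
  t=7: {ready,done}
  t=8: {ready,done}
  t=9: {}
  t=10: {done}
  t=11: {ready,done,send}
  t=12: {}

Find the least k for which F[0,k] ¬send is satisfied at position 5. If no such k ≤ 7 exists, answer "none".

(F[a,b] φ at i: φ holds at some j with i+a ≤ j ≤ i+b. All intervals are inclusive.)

Scan j = 5,6,… for ¬send:
  j=5: fails
  j=6: holds
First hit at j=6, so smallest k = 6-5 = 1.

1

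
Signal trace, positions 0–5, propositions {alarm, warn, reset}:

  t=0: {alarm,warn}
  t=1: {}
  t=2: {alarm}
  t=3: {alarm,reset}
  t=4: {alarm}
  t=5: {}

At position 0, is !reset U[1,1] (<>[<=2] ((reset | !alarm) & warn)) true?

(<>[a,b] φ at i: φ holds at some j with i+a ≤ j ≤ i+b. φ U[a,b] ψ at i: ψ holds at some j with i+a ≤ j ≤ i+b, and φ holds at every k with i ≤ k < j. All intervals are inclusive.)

Need some j in [1,1] with <>[<=2] ((reset | !alarm) & warn), and !reset at every k in [0,j-1].
  j=1: <>[<=2] ((reset | !alarm) & warn) — fails (none in [1,3]).
No j in the window works → until fails.

No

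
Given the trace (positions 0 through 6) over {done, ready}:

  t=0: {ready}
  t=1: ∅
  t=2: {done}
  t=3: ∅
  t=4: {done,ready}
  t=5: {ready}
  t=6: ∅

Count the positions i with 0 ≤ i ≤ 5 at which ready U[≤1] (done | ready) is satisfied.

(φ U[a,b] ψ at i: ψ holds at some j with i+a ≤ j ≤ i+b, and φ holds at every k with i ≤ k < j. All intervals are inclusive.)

4

Evaluate at each i in [0,5]:
  i=0: ✓ (rhs at j=0)
  i=1: ✗ (lhs fails at k=1 before rhs at j=2)
  i=2: ✓ (rhs at j=2)
  i=3: ✗ (lhs fails at k=3 before rhs at j=4)
  i=4: ✓ (rhs at j=4)
  i=5: ✓ (rhs at j=5)
Positions where it holds: {0, 2, 4, 5} → 4.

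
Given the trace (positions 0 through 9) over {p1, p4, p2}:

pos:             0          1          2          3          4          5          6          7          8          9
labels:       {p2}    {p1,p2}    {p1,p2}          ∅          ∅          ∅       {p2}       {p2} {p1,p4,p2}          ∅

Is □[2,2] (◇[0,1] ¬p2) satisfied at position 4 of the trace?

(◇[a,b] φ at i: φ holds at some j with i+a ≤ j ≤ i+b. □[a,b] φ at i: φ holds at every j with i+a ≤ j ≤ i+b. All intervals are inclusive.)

Check ◇[0,1] ¬p2 at every j in [6,6]:
  j=6: fails (none in [6,7])
Fails at j=6 → formula fails.

No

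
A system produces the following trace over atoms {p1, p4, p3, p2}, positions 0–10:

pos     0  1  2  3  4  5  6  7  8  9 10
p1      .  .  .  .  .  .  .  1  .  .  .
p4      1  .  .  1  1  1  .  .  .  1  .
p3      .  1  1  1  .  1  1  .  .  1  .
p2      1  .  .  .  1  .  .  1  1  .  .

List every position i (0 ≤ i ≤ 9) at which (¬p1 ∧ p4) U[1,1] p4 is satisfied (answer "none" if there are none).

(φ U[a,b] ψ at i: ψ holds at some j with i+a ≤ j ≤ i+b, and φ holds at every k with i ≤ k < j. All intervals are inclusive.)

3, 4

Evaluate at each i in [0,9]:
  i=0: ✗ (no rhs in [1,1])
  i=1: ✗ (no rhs in [2,2])
  i=2: ✗ (lhs fails at k=2 before rhs at j=3)
  i=3: ✓ (rhs at j=4; lhs holds on [3,3])
  i=4: ✓ (rhs at j=5; lhs holds on [4,4])
  i=5: ✗ (no rhs in [6,6])
  i=6: ✗ (no rhs in [7,7])
  i=7: ✗ (no rhs in [8,8])
  i=8: ✗ (lhs fails at k=8 before rhs at j=9)
  i=9: ✗ (no rhs in [10,10])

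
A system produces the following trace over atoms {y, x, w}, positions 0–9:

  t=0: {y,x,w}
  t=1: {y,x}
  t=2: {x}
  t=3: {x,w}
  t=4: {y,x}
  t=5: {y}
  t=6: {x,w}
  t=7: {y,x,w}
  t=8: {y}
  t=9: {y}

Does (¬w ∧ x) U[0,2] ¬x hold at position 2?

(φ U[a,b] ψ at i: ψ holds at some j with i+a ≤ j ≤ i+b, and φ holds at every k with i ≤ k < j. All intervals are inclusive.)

Need some j in [2,4] with ¬x, and (¬w ∧ x) at every k in [2,j-1].
  j=2: ¬x false.
  j=3: ¬x false.
  j=4: ¬x false.
No j in the window works → until fails.

Does not hold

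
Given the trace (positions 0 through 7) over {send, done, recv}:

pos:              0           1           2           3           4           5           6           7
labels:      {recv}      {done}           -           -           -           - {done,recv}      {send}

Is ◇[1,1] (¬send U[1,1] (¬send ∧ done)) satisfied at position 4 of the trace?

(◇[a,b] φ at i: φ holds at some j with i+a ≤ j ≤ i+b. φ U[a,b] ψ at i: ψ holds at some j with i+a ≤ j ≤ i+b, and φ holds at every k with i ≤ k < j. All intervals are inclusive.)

Check (¬send U[1,1] (¬send ∧ done)) at each j in [5,5]:
  j=5: holds
Found at j=5 → formula holds.

Holds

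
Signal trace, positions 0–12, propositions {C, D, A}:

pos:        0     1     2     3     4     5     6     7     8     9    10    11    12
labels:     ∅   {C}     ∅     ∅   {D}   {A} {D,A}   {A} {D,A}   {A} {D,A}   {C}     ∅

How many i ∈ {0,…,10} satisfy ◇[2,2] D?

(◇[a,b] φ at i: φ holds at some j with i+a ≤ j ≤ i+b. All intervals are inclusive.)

4

Evaluate at each i in [0,10]:
  i=0: ✗ (none in [2,2])
  i=1: ✗ (none in [3,3])
  i=2: ✓ (witness j=4)
  i=3: ✗ (none in [5,5])
  i=4: ✓ (witness j=6)
  i=5: ✗ (none in [7,7])
  i=6: ✓ (witness j=8)
  i=7: ✗ (none in [9,9])
  i=8: ✓ (witness j=10)
  i=9: ✗ (none in [11,11])
  i=10: ✗ (none in [12,12])
Positions where it holds: {2, 4, 6, 8} → 4.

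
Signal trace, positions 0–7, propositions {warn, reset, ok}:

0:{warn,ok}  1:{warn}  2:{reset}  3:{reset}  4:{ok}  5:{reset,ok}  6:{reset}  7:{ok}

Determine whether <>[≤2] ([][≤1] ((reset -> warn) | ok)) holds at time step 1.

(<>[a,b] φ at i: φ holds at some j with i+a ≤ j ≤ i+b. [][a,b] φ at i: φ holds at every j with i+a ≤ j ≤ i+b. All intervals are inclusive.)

False

Check [][≤1] ((reset -> warn) | ok) at each j in [1,3]:
  j=1: fails at 2
  j=2: fails at 2
  j=3: fails at 3
No position in the window satisfies it → formula fails.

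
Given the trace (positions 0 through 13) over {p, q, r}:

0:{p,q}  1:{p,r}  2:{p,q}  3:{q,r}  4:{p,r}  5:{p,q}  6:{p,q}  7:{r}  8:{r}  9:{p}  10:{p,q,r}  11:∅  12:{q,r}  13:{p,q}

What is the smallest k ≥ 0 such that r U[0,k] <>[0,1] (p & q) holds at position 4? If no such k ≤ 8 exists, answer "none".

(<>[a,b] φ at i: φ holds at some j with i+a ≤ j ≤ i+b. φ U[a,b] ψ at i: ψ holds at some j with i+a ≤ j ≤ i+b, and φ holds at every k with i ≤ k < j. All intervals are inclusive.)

0

Need earliest j ≥ 4 with <>[0,1] (p & q), and r at every k in [4,j-1].
  j=4: rhs holds (empty prefix). k = 0.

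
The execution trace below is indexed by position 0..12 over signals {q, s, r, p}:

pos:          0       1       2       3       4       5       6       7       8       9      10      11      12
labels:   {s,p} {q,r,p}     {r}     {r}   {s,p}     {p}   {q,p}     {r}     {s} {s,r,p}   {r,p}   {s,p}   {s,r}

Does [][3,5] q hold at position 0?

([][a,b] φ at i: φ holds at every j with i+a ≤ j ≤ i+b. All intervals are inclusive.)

Check q at every j in [3,5]:
  j=3: false
  j=4: false
  j=5: false
Fails at j=3 → formula fails.

No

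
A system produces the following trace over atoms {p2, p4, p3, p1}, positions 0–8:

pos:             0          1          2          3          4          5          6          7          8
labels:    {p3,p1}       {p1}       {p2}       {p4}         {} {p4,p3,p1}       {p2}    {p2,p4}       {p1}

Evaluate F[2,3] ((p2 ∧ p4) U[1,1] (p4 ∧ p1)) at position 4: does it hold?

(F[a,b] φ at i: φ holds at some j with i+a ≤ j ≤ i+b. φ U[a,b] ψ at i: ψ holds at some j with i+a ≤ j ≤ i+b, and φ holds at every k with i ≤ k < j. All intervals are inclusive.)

Check ((p2 ∧ p4) U[1,1] (p4 ∧ p1)) at each j in [6,7]:
  j=6: fails
  j=7: fails
No position in the window satisfies it → formula fails.

No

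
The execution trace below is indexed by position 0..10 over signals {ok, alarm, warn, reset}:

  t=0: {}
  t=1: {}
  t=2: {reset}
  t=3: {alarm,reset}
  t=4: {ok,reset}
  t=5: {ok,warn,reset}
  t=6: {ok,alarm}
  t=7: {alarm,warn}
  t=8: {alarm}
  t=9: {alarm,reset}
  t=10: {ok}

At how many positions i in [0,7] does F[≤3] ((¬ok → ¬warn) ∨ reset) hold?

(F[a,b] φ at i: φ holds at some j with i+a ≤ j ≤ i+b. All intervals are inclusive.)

8

Evaluate at each i in [0,7]:
  i=0: ✓ (witness j=0)
  i=1: ✓ (witness j=1)
  i=2: ✓ (witness j=2)
  i=3: ✓ (witness j=3)
  i=4: ✓ (witness j=4)
  i=5: ✓ (witness j=5)
  i=6: ✓ (witness j=6)
  i=7: ✓ (witness j=8)
Positions where it holds: {0, 1, 2, 3, 4, 5, 6, 7} → 8.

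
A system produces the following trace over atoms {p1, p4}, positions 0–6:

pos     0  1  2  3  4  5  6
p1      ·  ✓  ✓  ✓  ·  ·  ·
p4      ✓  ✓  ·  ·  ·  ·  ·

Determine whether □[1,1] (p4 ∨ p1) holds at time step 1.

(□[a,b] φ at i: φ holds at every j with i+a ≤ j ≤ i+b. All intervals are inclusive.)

Holds

Check (p4 ∨ p1) at every j in [2,2]:
  j=2: true
All positions satisfy it → formula holds.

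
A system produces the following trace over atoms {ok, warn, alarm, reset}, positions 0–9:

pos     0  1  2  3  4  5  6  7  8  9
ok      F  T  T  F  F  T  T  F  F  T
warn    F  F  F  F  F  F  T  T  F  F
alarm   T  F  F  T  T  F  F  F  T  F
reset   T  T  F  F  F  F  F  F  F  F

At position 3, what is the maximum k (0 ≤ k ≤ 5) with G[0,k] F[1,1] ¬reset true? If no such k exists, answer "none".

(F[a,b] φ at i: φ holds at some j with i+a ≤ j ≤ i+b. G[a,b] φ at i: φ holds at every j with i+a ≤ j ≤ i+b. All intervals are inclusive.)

F[1,1] ¬reset must hold from j=3 onward; find where it first fails.
  j=3: holds
  j=4: holds
  j=5: holds
  j=6: holds
  j=7: holds
  j=8: holds
Holds through j=8; largest k = 5.

5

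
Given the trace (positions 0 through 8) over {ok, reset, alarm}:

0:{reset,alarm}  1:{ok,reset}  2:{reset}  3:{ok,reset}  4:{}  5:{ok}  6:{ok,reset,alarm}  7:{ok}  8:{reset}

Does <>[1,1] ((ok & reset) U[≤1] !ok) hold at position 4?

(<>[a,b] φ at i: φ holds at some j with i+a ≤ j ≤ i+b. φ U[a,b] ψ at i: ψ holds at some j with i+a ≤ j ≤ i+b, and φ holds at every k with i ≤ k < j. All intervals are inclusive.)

Check ((ok & reset) U[≤1] !ok) at each j in [5,5]:
  j=5: fails
No position in the window satisfies it → formula fails.

No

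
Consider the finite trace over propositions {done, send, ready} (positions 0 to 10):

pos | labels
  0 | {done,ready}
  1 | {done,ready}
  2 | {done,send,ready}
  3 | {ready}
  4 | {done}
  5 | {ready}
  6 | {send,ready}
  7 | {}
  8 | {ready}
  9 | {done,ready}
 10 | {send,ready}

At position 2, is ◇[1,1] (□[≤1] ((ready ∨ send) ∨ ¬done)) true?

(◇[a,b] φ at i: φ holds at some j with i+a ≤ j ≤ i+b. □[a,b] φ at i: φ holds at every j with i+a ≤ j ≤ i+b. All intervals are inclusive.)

Check □[≤1] ((ready ∨ send) ∨ ¬done) at each j in [3,3]:
  j=3: fails at 4
No position in the window satisfies it → formula fails.

No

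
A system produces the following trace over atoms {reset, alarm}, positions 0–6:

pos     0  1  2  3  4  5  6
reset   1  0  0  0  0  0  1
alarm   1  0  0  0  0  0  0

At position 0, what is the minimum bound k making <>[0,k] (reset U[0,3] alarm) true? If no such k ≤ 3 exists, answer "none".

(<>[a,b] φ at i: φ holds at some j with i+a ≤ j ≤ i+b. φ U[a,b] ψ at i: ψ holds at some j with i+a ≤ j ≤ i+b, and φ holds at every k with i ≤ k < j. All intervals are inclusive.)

0

Scan j = 0,1,… for (reset U[0,3] alarm):
  j=0: holds
First hit at j=0, so smallest k = 0-0 = 0.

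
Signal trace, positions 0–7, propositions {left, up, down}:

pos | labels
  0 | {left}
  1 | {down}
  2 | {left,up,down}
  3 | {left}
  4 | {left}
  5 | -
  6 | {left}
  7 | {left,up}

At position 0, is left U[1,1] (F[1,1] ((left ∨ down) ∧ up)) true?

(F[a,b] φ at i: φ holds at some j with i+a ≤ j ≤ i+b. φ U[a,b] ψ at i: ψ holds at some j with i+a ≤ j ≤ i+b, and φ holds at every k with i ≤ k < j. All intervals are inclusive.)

Holds

Need some j in [1,1] with F[1,1] ((left ∨ down) ∧ up), and left at every k in [0,j-1].
  j=1: F[1,1] ((left ∨ down) ∧ up) holds; left holds at every k in [0,0] → satisfied.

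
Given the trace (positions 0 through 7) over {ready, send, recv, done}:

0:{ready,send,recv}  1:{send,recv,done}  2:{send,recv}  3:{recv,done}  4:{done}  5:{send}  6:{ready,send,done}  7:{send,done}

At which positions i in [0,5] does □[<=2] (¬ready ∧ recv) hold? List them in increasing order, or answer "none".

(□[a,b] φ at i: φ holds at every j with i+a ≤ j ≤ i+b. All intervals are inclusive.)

1

Evaluate at each i in [0,5]:
  i=0: ✗ (fails at j=0)
  i=1: ✓ (all of [1,3])
  i=2: ✗ (fails at j=4)
  i=3: ✗ (fails at j=4)
  i=4: ✗ (fails at j=4)
  i=5: ✗ (fails at j=5)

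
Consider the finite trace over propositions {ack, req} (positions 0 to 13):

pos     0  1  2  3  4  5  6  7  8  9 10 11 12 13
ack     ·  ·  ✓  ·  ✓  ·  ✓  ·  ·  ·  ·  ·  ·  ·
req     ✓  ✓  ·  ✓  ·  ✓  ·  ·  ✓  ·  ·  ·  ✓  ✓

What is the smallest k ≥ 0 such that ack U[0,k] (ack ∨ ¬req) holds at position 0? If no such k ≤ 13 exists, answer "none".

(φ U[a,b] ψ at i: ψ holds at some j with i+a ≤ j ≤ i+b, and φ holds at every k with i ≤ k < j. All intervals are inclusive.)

none

Need earliest j ≥ 0 with (ack ∨ ¬req), and ack at every k in [0,j-1].
  j=0: rhs fails.
  j=1: rhs fails.
  j=2: rhs holds but lhs fails at k=0.
  j=3: rhs fails.
  j=4: rhs holds but lhs fails at k=0.
  j=5: rhs fails.
  j=6: rhs holds but lhs fails at k=0.
  j=7: rhs holds but lhs fails at k=0.
  j=8: rhs fails.
  j=9: rhs holds but lhs fails at k=0.
  j=10: rhs holds but lhs fails at k=0.
  j=11: rhs holds but lhs fails at k=0.
  j=12: rhs fails.
  j=13: rhs fails.
No witness within the range → none.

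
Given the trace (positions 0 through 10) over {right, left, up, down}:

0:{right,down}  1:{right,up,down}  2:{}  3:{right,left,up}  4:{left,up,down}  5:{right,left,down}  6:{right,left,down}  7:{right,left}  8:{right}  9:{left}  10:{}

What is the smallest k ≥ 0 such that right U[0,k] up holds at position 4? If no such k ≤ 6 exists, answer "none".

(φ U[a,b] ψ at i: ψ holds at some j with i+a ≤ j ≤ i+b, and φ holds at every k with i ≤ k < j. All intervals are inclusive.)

0

Need earliest j ≥ 4 with up, and right at every k in [4,j-1].
  j=4: rhs holds (empty prefix). k = 0.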